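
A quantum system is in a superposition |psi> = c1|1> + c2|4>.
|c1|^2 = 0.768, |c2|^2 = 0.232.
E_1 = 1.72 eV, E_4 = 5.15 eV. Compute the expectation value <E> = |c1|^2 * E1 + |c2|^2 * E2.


<E> = |c1|^2 * E1 + |c2|^2 * E2
= 0.768 * 1.72 + 0.232 * 5.15
= 1.321 + 1.1948
= 2.5158 eV

2.5158


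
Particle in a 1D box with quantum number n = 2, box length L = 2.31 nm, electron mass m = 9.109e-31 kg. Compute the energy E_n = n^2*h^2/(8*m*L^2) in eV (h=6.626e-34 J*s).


E = n^2 * h^2 / (8 * m * L^2)
= 2^2 * (6.626e-34)^2 / (8 * 9.109e-31 * (2.31e-9)^2)
= 4 * 4.3904e-67 / (8 * 9.109e-31 * 5.3361e-18)
= 4.5163e-20 J
= 0.2819 eV

0.2819


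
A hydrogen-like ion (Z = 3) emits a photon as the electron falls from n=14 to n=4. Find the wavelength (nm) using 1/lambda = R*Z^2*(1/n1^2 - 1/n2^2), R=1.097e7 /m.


1/lambda = R * Z^2 * (1/n1^2 - 1/n2^2)
= 1.097e7 * 3^2 * (1/4^2 - 1/14^2)
= 1.097e7 * 9 * (0.0625 - 0.005102)
= 5.6669e+06 /m
lambda = 1 / 5.6669e+06
= 176.4633 nm

176.4633


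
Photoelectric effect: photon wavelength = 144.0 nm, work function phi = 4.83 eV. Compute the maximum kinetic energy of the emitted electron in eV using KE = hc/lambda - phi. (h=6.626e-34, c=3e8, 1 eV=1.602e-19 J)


E_photon = hc / lambda
= (6.626e-34)(3e8) / (144.0e-9)
= 1.3804e-18 J
= 8.6168 eV
KE = E_photon - phi
= 8.6168 - 4.83
= 3.7868 eV

3.7868


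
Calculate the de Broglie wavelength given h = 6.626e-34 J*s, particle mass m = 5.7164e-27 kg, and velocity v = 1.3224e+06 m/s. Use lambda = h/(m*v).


lambda = h / (m * v)
= 6.626e-34 / (5.7164e-27 * 1.3224e+06)
= 6.626e-34 / 7.5594e-21
= 8.7653e-14 m

8.7653e-14


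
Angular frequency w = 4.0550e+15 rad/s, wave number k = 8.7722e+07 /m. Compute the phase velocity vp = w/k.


vp = w / k
= 4.0550e+15 / 8.7722e+07
= 4.6226e+07 m/s

4.6226e+07


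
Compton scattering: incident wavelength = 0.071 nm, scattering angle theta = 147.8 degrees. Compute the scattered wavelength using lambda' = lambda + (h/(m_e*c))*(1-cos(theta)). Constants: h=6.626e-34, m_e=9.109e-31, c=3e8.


Compton wavelength: h/(m_e*c) = 2.4247e-12 m
d_lambda = 2.4247e-12 * (1 - cos(147.8 deg))
= 2.4247e-12 * 1.846193
= 4.4765e-12 m = 0.004476 nm
lambda' = 0.071 + 0.004476
= 0.075476 nm

0.075476


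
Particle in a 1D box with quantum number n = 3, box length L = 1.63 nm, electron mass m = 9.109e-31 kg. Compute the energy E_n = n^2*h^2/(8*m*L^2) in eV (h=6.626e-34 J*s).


E = n^2 * h^2 / (8 * m * L^2)
= 3^2 * (6.626e-34)^2 / (8 * 9.109e-31 * (1.63e-9)^2)
= 9 * 4.3904e-67 / (8 * 9.109e-31 * 2.6569e-18)
= 2.0408e-19 J
= 1.2739 eV

1.2739


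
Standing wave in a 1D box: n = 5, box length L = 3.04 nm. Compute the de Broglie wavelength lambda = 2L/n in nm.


lambda = 2L / n
= 2 * 3.04 / 5
= 6.08 / 5
= 1.216 nm

1.216


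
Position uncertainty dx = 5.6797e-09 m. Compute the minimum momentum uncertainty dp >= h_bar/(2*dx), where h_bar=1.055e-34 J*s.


dp = h_bar / (2 * dx)
= 1.055e-34 / (2 * 5.6797e-09)
= 1.055e-34 / 1.1359e-08
= 9.2875e-27 kg*m/s

9.2875e-27


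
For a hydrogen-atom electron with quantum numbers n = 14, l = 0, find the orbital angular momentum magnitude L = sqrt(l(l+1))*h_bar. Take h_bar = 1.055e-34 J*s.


L = sqrt(l*(l+1)) * h_bar
= sqrt(0 * 1) * 1.055e-34
= sqrt(0) * 1.055e-34
= 0.0 * 1.055e-34
= 0.0000e+00 J*s

0.0000e+00


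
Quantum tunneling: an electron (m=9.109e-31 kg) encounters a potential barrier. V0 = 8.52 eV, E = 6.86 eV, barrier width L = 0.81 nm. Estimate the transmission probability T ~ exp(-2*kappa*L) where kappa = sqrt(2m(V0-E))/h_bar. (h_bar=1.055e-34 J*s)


V0 - E = 1.66 eV = 2.6593e-19 J
kappa = sqrt(2 * m * (V0-E)) / h_bar
= sqrt(2 * 9.109e-31 * 2.6593e-19) / 1.055e-34
= 6.5976e+09 /m
2*kappa*L = 2 * 6.5976e+09 * 0.81e-9
= 10.688
T = exp(-10.688) = 2.281612e-05

2.281612e-05


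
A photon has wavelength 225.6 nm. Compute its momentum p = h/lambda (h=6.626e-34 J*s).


p = h / lambda
= 6.626e-34 / (225.6e-9)
= 6.626e-34 / 2.2560e-07
= 2.9371e-27 kg*m/s

2.9371e-27


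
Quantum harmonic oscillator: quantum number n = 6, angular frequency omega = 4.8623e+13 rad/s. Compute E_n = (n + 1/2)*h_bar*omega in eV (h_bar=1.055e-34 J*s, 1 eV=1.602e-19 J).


E = (n + 1/2) * h_bar * omega
= (6 + 0.5) * 1.055e-34 * 4.8623e+13
= 6.5 * 5.1297e-21
= 3.3343e-20 J
= 0.2081 eV

0.2081


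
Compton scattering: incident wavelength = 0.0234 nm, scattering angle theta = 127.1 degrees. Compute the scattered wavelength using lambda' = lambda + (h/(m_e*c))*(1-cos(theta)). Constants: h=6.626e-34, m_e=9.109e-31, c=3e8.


Compton wavelength: h/(m_e*c) = 2.4247e-12 m
d_lambda = 2.4247e-12 * (1 - cos(127.1 deg))
= 2.4247e-12 * 1.603208
= 3.8873e-12 m = 0.003887 nm
lambda' = 0.0234 + 0.003887
= 0.027287 nm

0.027287


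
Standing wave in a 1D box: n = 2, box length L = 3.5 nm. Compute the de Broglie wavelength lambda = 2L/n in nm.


lambda = 2L / n
= 2 * 3.5 / 2
= 7.0 / 2
= 3.5 nm

3.5


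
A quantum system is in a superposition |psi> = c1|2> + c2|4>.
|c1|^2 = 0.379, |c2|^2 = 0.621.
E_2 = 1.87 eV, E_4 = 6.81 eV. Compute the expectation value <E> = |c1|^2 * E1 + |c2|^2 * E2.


<E> = |c1|^2 * E1 + |c2|^2 * E2
= 0.379 * 1.87 + 0.621 * 6.81
= 0.7087 + 4.229
= 4.9377 eV

4.9377


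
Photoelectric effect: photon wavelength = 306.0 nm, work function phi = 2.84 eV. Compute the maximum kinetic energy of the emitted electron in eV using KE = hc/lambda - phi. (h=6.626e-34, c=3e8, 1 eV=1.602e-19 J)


E_photon = hc / lambda
= (6.626e-34)(3e8) / (306.0e-9)
= 6.4961e-19 J
= 4.055 eV
KE = E_photon - phi
= 4.055 - 2.84
= 1.215 eV

1.215


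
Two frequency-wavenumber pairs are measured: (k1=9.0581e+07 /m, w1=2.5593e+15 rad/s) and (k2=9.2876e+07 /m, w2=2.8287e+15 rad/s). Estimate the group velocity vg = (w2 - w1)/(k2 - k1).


vg = (w2 - w1) / (k2 - k1)
= (2.8287e+15 - 2.5593e+15) / (9.2876e+07 - 9.0581e+07)
= 2.6940e+14 / 2.2950e+06
= 1.1739e+08 m/s

1.1739e+08


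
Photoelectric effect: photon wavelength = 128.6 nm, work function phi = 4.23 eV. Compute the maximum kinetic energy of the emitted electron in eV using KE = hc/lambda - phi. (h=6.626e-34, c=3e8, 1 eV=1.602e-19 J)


E_photon = hc / lambda
= (6.626e-34)(3e8) / (128.6e-9)
= 1.5457e-18 J
= 9.6487 eV
KE = E_photon - phi
= 9.6487 - 4.23
= 5.4187 eV

5.4187


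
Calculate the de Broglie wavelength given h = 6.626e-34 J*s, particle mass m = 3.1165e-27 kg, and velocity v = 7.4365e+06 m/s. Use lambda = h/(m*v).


lambda = h / (m * v)
= 6.626e-34 / (3.1165e-27 * 7.4365e+06)
= 6.626e-34 / 2.3176e-20
= 2.8590e-14 m

2.8590e-14


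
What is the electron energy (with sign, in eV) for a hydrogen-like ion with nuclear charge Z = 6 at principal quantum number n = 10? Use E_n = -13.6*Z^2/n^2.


E_n = -13.6 * Z^2 / n^2
= -13.6 * 6^2 / 10^2
= -13.6 * 36 / 100
= -4.896 eV

-4.896


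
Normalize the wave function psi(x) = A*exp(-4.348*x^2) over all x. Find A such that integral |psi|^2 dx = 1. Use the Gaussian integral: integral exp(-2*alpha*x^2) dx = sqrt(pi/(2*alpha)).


integral |psi|^2 dx = A^2 * sqrt(pi/(2*alpha)) = 1
A^2 = sqrt(2*alpha/pi)
= sqrt(2 * 4.348 / pi)
= 1.663738
A = sqrt(1.663738)
= 1.2899

1.2899


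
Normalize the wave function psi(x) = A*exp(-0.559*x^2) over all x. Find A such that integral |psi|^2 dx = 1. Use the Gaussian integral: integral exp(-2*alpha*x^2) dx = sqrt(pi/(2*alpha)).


integral |psi|^2 dx = A^2 * sqrt(pi/(2*alpha)) = 1
A^2 = sqrt(2*alpha/pi)
= sqrt(2 * 0.559 / pi)
= 0.596549
A = sqrt(0.596549)
= 0.7724

0.7724


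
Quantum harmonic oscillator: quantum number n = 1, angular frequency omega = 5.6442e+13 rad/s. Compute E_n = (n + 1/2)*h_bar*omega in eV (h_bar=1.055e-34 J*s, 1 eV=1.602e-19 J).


E = (n + 1/2) * h_bar * omega
= (1 + 0.5) * 1.055e-34 * 5.6442e+13
= 1.5 * 5.9546e-21
= 8.9319e-21 J
= 0.0558 eV

0.0558


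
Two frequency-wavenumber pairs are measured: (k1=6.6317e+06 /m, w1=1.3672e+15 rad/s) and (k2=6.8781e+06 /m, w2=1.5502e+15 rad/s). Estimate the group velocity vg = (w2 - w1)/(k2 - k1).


vg = (w2 - w1) / (k2 - k1)
= (1.5502e+15 - 1.3672e+15) / (6.8781e+06 - 6.6317e+06)
= 1.8300e+14 / 2.4640e+05
= 7.4269e+08 m/s

7.4269e+08


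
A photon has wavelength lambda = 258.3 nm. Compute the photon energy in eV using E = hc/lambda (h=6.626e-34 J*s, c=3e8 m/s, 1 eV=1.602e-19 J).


E = hc / lambda
= (6.626e-34)(3e8) / (258.3e-9)
= 1.9878e-25 / 2.5830e-07
= 7.6957e-19 J
Converting to eV: 7.6957e-19 / 1.602e-19
= 4.8038 eV

4.8038


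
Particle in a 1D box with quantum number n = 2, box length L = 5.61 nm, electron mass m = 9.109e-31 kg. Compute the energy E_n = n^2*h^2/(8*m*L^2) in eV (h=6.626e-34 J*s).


E = n^2 * h^2 / (8 * m * L^2)
= 2^2 * (6.626e-34)^2 / (8 * 9.109e-31 * (5.61e-9)^2)
= 4 * 4.3904e-67 / (8 * 9.109e-31 * 3.1472e-17)
= 7.6573e-21 J
= 0.0478 eV

0.0478


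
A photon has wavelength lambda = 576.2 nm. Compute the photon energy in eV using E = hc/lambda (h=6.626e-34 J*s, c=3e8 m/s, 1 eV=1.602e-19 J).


E = hc / lambda
= (6.626e-34)(3e8) / (576.2e-9)
= 1.9878e-25 / 5.7620e-07
= 3.4498e-19 J
Converting to eV: 3.4498e-19 / 1.602e-19
= 2.1535 eV

2.1535


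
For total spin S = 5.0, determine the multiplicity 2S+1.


Spin multiplicity = 2S + 1
= 2 * 5.0 + 1
= 10.0 + 1
= 11

11


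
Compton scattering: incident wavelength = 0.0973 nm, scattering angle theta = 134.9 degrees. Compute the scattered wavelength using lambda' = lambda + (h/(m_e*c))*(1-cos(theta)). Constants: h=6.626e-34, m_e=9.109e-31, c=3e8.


Compton wavelength: h/(m_e*c) = 2.4247e-12 m
d_lambda = 2.4247e-12 * (1 - cos(134.9 deg))
= 2.4247e-12 * 1.705872
= 4.1362e-12 m = 0.004136 nm
lambda' = 0.0973 + 0.004136
= 0.101436 nm

0.101436


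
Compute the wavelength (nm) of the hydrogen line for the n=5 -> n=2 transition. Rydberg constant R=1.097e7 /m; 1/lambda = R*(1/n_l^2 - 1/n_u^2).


1/lambda = R * (1/n_l^2 - 1/n_u^2)
= 1.097e7 * (1/2^2 - 1/5^2)
= 1.097e7 * (0.25 - 0.04)
= 1.097e7 * 0.21
= 2.3037e+06 /m
lambda = 1 / 2.3037e+06 = 434.0843 nm

434.0843


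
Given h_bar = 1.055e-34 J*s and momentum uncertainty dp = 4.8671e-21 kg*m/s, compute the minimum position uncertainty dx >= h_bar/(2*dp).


dx = h_bar / (2 * dp)
= 1.055e-34 / (2 * 4.8671e-21)
= 1.055e-34 / 9.7342e-21
= 1.0838e-14 m

1.0838e-14


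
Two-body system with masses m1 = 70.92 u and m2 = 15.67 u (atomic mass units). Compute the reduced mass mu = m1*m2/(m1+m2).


mu = m1 * m2 / (m1 + m2)
= 70.92 * 15.67 / (70.92 + 15.67)
= 1111.3164 / 86.59
= 12.8342 u

12.8342


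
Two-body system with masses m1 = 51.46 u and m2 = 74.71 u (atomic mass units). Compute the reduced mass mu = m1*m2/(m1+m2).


mu = m1 * m2 / (m1 + m2)
= 51.46 * 74.71 / (51.46 + 74.71)
= 3844.5766 / 126.17
= 30.4714 u

30.4714


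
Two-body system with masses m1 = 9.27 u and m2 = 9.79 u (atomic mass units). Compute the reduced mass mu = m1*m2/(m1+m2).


mu = m1 * m2 / (m1 + m2)
= 9.27 * 9.79 / (9.27 + 9.79)
= 90.7533 / 19.06
= 4.7615 u

4.7615


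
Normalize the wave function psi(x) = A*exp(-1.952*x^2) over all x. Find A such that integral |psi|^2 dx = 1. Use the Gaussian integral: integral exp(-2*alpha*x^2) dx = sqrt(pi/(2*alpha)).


integral |psi|^2 dx = A^2 * sqrt(pi/(2*alpha)) = 1
A^2 = sqrt(2*alpha/pi)
= sqrt(2 * 1.952 / pi)
= 1.114756
A = sqrt(1.114756)
= 1.0558

1.0558


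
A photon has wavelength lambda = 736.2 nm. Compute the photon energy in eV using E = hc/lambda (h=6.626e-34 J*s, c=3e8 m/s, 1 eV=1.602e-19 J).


E = hc / lambda
= (6.626e-34)(3e8) / (736.2e-9)
= 1.9878e-25 / 7.3620e-07
= 2.7001e-19 J
Converting to eV: 2.7001e-19 / 1.602e-19
= 1.6854 eV

1.6854


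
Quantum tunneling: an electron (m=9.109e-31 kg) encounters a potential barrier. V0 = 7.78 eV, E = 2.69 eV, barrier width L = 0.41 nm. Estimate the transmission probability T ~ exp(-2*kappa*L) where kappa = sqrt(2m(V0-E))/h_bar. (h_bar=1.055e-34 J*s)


V0 - E = 5.09 eV = 8.1542e-19 J
kappa = sqrt(2 * m * (V0-E)) / h_bar
= sqrt(2 * 9.109e-31 * 8.1542e-19) / 1.055e-34
= 1.1553e+10 /m
2*kappa*L = 2 * 1.1553e+10 * 0.41e-9
= 9.4733
T = exp(-9.4733) = 7.687629e-05

7.687629e-05


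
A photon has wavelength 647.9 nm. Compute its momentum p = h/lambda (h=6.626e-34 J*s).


p = h / lambda
= 6.626e-34 / (647.9e-9)
= 6.626e-34 / 6.4790e-07
= 1.0227e-27 kg*m/s

1.0227e-27


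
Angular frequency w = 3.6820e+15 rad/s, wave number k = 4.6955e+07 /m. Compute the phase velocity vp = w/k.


vp = w / k
= 3.6820e+15 / 4.6955e+07
= 7.8416e+07 m/s

7.8416e+07


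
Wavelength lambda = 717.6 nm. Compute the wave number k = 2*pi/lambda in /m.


k = 2 * pi / lambda
= 6.2832 / (717.6e-9)
= 6.2832 / 7.1760e-07
= 8.7558e+06 /m

8.7558e+06


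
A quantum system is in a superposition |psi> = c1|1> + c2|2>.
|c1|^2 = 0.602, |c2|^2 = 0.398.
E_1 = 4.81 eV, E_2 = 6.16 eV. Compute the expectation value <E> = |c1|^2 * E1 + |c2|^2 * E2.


<E> = |c1|^2 * E1 + |c2|^2 * E2
= 0.602 * 4.81 + 0.398 * 6.16
= 2.8956 + 2.4517
= 5.3473 eV

5.3473


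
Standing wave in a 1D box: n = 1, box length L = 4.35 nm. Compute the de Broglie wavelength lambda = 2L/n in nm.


lambda = 2L / n
= 2 * 4.35 / 1
= 8.7 / 1
= 8.7 nm

8.7


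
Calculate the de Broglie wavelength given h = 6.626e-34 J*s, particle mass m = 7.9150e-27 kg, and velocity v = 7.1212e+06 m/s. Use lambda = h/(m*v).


lambda = h / (m * v)
= 6.626e-34 / (7.9150e-27 * 7.1212e+06)
= 6.626e-34 / 5.6364e-20
= 1.1756e-14 m

1.1756e-14


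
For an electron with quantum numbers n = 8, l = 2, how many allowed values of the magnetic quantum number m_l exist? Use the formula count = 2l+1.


m_l ranges from -l to +l in integer steps
So m_l goes from -2 to +2
Count = 2l + 1 = 2*2 + 1
= 5

5


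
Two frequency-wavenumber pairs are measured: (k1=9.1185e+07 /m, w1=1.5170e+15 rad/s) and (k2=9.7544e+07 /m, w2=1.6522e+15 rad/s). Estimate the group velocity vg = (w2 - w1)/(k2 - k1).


vg = (w2 - w1) / (k2 - k1)
= (1.6522e+15 - 1.5170e+15) / (9.7544e+07 - 9.1185e+07)
= 1.3520e+14 / 6.3590e+06
= 2.1261e+07 m/s

2.1261e+07


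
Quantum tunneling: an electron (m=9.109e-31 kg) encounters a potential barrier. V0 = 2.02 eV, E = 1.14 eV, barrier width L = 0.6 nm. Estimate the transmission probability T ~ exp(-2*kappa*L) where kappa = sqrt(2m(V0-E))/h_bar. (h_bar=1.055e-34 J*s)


V0 - E = 0.88 eV = 1.4098e-19 J
kappa = sqrt(2 * m * (V0-E)) / h_bar
= sqrt(2 * 9.109e-31 * 1.4098e-19) / 1.055e-34
= 4.8036e+09 /m
2*kappa*L = 2 * 4.8036e+09 * 0.6e-9
= 5.7644
T = exp(-5.7644) = 3.137376e-03

3.137376e-03


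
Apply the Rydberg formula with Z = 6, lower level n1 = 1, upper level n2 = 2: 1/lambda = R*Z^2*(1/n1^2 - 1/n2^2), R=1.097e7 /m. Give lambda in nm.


1/lambda = R * Z^2 * (1/n1^2 - 1/n2^2)
= 1.097e7 * 6^2 * (1/1^2 - 1/2^2)
= 1.097e7 * 36 * (1.0 - 0.25)
= 2.9619e+08 /m
lambda = 1 / 2.9619e+08
= 3.3762 nm

3.3762


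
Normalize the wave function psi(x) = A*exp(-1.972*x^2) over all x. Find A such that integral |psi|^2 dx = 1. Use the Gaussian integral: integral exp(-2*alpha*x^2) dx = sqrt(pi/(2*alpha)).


integral |psi|^2 dx = A^2 * sqrt(pi/(2*alpha)) = 1
A^2 = sqrt(2*alpha/pi)
= sqrt(2 * 1.972 / pi)
= 1.120453
A = sqrt(1.120453)
= 1.0585

1.0585


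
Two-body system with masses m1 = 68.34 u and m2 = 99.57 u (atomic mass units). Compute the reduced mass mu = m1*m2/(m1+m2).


mu = m1 * m2 / (m1 + m2)
= 68.34 * 99.57 / (68.34 + 99.57)
= 6804.6138 / 167.91
= 40.5254 u

40.5254


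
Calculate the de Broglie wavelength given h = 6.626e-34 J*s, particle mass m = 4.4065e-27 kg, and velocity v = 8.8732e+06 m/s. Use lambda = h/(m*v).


lambda = h / (m * v)
= 6.626e-34 / (4.4065e-27 * 8.8732e+06)
= 6.626e-34 / 3.9100e-20
= 1.6946e-14 m

1.6946e-14


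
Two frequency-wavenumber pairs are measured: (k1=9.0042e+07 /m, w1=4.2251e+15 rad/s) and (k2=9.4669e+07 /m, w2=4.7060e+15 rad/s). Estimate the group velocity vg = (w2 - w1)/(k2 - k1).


vg = (w2 - w1) / (k2 - k1)
= (4.7060e+15 - 4.2251e+15) / (9.4669e+07 - 9.0042e+07)
= 4.8090e+14 / 4.6270e+06
= 1.0393e+08 m/s

1.0393e+08


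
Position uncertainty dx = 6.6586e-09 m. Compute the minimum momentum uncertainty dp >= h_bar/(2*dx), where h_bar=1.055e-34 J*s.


dp = h_bar / (2 * dx)
= 1.055e-34 / (2 * 6.6586e-09)
= 1.055e-34 / 1.3317e-08
= 7.9221e-27 kg*m/s

7.9221e-27


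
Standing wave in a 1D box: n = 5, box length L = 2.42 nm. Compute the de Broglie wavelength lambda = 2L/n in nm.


lambda = 2L / n
= 2 * 2.42 / 5
= 4.84 / 5
= 0.968 nm

0.968


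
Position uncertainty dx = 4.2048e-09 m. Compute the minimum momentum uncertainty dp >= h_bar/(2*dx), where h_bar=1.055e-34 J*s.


dp = h_bar / (2 * dx)
= 1.055e-34 / (2 * 4.2048e-09)
= 1.055e-34 / 8.4096e-09
= 1.2545e-26 kg*m/s

1.2545e-26


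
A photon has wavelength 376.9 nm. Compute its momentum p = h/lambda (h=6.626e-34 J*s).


p = h / lambda
= 6.626e-34 / (376.9e-9)
= 6.626e-34 / 3.7690e-07
= 1.7580e-27 kg*m/s

1.7580e-27


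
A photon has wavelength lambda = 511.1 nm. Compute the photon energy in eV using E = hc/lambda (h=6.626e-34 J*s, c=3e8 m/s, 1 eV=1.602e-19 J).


E = hc / lambda
= (6.626e-34)(3e8) / (511.1e-9)
= 1.9878e-25 / 5.1110e-07
= 3.8893e-19 J
Converting to eV: 3.8893e-19 / 1.602e-19
= 2.4278 eV

2.4278


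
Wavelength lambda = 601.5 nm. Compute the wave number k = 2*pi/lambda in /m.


k = 2 * pi / lambda
= 6.2832 / (601.5e-9)
= 6.2832 / 6.0150e-07
= 1.0446e+07 /m

1.0446e+07


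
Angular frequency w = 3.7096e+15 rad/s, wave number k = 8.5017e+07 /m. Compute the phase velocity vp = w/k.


vp = w / k
= 3.7096e+15 / 8.5017e+07
= 4.3634e+07 m/s

4.3634e+07


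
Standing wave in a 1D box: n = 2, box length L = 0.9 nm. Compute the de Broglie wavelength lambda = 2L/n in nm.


lambda = 2L / n
= 2 * 0.9 / 2
= 1.8 / 2
= 0.9 nm

0.9


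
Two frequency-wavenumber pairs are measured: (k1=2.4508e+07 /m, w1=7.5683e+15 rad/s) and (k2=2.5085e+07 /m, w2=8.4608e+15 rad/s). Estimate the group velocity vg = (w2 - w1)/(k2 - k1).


vg = (w2 - w1) / (k2 - k1)
= (8.4608e+15 - 7.5683e+15) / (2.5085e+07 - 2.4508e+07)
= 8.9250e+14 / 5.7700e+05
= 1.5468e+09 m/s

1.5468e+09


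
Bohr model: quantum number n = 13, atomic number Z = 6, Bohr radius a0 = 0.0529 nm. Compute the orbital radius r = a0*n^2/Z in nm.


r = a0 * n^2 / Z
= 0.0529 * 13^2 / 6
= 0.0529 * 169 / 6
= 1.49 nm

1.49


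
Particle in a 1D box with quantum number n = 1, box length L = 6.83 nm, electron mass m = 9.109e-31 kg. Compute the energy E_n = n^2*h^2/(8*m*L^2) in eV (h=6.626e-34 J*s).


E = n^2 * h^2 / (8 * m * L^2)
= 1^2 * (6.626e-34)^2 / (8 * 9.109e-31 * (6.83e-9)^2)
= 1 * 4.3904e-67 / (8 * 9.109e-31 * 4.6649e-17)
= 1.2915e-21 J
= 0.0081 eV

0.0081


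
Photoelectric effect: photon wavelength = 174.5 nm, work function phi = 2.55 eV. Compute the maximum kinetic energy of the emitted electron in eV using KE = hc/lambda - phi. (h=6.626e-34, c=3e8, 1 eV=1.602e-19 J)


E_photon = hc / lambda
= (6.626e-34)(3e8) / (174.5e-9)
= 1.1391e-18 J
= 7.1107 eV
KE = E_photon - phi
= 7.1107 - 2.55
= 4.5607 eV

4.5607


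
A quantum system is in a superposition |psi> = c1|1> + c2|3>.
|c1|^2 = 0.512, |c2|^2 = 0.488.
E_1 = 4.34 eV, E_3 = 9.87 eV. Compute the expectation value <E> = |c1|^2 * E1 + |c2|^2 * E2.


<E> = |c1|^2 * E1 + |c2|^2 * E2
= 0.512 * 4.34 + 0.488 * 9.87
= 2.2221 + 4.8166
= 7.0386 eV

7.0386


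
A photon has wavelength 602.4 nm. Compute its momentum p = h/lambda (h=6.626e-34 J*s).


p = h / lambda
= 6.626e-34 / (602.4e-9)
= 6.626e-34 / 6.0240e-07
= 1.0999e-27 kg*m/s

1.0999e-27


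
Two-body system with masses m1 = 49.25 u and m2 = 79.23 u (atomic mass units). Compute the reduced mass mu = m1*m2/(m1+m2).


mu = m1 * m2 / (m1 + m2)
= 49.25 * 79.23 / (49.25 + 79.23)
= 3902.0775 / 128.48
= 30.3711 u

30.3711


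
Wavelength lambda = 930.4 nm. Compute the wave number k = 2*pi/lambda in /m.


k = 2 * pi / lambda
= 6.2832 / (930.4e-9)
= 6.2832 / 9.3040e-07
= 6.7532e+06 /m

6.7532e+06


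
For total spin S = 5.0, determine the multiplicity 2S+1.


Spin multiplicity = 2S + 1
= 2 * 5.0 + 1
= 10.0 + 1
= 11

11


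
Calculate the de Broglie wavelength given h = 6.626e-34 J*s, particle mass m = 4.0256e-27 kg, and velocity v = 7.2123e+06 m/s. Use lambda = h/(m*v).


lambda = h / (m * v)
= 6.626e-34 / (4.0256e-27 * 7.2123e+06)
= 6.626e-34 / 2.9034e-20
= 2.2822e-14 m

2.2822e-14


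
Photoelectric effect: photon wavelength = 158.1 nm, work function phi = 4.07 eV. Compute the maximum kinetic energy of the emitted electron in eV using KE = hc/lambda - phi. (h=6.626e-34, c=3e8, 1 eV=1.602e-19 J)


E_photon = hc / lambda
= (6.626e-34)(3e8) / (158.1e-9)
= 1.2573e-18 J
= 7.8483 eV
KE = E_photon - phi
= 7.8483 - 4.07
= 3.7783 eV

3.7783


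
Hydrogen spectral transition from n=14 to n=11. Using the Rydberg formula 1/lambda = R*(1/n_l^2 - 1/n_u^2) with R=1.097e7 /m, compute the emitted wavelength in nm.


1/lambda = R * (1/n_l^2 - 1/n_u^2)
= 1.097e7 * (1/11^2 - 1/14^2)
= 1.097e7 * (0.008264 - 0.005102)
= 1.097e7 * 0.003162
= 3.4692e+04 /m
lambda = 1 / 3.4692e+04 = 28825.2811 nm

28825.2811


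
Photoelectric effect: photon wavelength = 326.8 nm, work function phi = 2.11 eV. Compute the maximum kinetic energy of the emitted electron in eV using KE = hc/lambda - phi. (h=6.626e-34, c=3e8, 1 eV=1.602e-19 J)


E_photon = hc / lambda
= (6.626e-34)(3e8) / (326.8e-9)
= 6.0826e-19 J
= 3.7969 eV
KE = E_photon - phi
= 3.7969 - 2.11
= 1.6869 eV

1.6869


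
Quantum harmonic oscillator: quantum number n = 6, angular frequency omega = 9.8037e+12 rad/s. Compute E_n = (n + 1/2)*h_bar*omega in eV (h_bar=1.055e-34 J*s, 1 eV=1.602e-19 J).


E = (n + 1/2) * h_bar * omega
= (6 + 0.5) * 1.055e-34 * 9.8037e+12
= 6.5 * 1.0343e-21
= 6.7229e-21 J
= 0.042 eV

0.042


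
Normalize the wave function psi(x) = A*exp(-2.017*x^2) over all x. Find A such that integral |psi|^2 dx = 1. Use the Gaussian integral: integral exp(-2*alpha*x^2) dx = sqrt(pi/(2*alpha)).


integral |psi|^2 dx = A^2 * sqrt(pi/(2*alpha)) = 1
A^2 = sqrt(2*alpha/pi)
= sqrt(2 * 2.017 / pi)
= 1.133165
A = sqrt(1.133165)
= 1.0645

1.0645


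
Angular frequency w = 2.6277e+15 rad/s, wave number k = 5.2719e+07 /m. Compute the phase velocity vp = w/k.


vp = w / k
= 2.6277e+15 / 5.2719e+07
= 4.9844e+07 m/s

4.9844e+07


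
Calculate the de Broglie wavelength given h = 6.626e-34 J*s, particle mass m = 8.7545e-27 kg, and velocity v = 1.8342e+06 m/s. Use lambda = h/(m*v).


lambda = h / (m * v)
= 6.626e-34 / (8.7545e-27 * 1.8342e+06)
= 6.626e-34 / 1.6058e-20
= 4.1264e-14 m

4.1264e-14


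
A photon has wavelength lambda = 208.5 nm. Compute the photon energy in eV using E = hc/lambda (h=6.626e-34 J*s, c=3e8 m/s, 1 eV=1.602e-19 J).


E = hc / lambda
= (6.626e-34)(3e8) / (208.5e-9)
= 1.9878e-25 / 2.0850e-07
= 9.5338e-19 J
Converting to eV: 9.5338e-19 / 1.602e-19
= 5.9512 eV

5.9512


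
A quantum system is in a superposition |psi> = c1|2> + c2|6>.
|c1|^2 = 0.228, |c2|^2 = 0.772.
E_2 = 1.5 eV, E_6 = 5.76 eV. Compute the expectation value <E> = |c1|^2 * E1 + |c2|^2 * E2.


<E> = |c1|^2 * E1 + |c2|^2 * E2
= 0.228 * 1.5 + 0.772 * 5.76
= 0.342 + 4.4467
= 4.7887 eV

4.7887


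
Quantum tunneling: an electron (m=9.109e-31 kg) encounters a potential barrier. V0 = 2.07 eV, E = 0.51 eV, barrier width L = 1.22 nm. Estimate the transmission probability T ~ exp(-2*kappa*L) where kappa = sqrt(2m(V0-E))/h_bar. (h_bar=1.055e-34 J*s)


V0 - E = 1.56 eV = 2.4991e-19 J
kappa = sqrt(2 * m * (V0-E)) / h_bar
= sqrt(2 * 9.109e-31 * 2.4991e-19) / 1.055e-34
= 6.3957e+09 /m
2*kappa*L = 2 * 6.3957e+09 * 1.22e-9
= 15.6056
T = exp(-15.6056) = 1.669404e-07

1.669404e-07


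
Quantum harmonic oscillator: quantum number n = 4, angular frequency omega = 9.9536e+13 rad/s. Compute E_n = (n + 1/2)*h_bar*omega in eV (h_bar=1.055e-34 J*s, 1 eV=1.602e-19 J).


E = (n + 1/2) * h_bar * omega
= (4 + 0.5) * 1.055e-34 * 9.9536e+13
= 4.5 * 1.0501e-20
= 4.7255e-20 J
= 0.295 eV

0.295


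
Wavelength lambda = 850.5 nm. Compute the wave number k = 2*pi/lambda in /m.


k = 2 * pi / lambda
= 6.2832 / (850.5e-9)
= 6.2832 / 8.5050e-07
= 7.3876e+06 /m

7.3876e+06


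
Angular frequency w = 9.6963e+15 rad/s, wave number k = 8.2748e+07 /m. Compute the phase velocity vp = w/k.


vp = w / k
= 9.6963e+15 / 8.2748e+07
= 1.1718e+08 m/s

1.1718e+08


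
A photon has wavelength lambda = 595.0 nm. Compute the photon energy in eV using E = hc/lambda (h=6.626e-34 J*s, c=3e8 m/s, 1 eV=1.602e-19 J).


E = hc / lambda
= (6.626e-34)(3e8) / (595.0e-9)
= 1.9878e-25 / 5.9500e-07
= 3.3408e-19 J
Converting to eV: 3.3408e-19 / 1.602e-19
= 2.0854 eV

2.0854


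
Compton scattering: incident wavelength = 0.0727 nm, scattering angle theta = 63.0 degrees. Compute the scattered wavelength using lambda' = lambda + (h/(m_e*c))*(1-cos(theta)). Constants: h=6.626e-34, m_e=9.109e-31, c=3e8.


Compton wavelength: h/(m_e*c) = 2.4247e-12 m
d_lambda = 2.4247e-12 * (1 - cos(63.0 deg))
= 2.4247e-12 * 0.54601
= 1.3239e-12 m = 0.001324 nm
lambda' = 0.0727 + 0.001324
= 0.074024 nm

0.074024


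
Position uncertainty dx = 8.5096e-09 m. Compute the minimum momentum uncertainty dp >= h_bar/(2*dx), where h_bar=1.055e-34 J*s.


dp = h_bar / (2 * dx)
= 1.055e-34 / (2 * 8.5096e-09)
= 1.055e-34 / 1.7019e-08
= 6.1989e-27 kg*m/s

6.1989e-27


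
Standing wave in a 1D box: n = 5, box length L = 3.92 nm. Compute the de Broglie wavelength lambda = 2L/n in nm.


lambda = 2L / n
= 2 * 3.92 / 5
= 7.84 / 5
= 1.568 nm

1.568


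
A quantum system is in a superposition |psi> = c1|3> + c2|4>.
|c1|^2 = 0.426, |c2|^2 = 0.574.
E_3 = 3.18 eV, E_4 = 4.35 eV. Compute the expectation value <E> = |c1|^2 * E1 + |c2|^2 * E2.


<E> = |c1|^2 * E1 + |c2|^2 * E2
= 0.426 * 3.18 + 0.574 * 4.35
= 1.3547 + 2.4969
= 3.8516 eV

3.8516


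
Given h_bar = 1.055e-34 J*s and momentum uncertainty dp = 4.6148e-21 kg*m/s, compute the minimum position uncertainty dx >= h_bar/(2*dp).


dx = h_bar / (2 * dp)
= 1.055e-34 / (2 * 4.6148e-21)
= 1.055e-34 / 9.2296e-21
= 1.1431e-14 m

1.1431e-14


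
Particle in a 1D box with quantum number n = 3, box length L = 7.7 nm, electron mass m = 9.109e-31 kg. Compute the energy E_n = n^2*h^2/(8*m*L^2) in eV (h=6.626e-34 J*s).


E = n^2 * h^2 / (8 * m * L^2)
= 3^2 * (6.626e-34)^2 / (8 * 9.109e-31 * (7.7e-9)^2)
= 9 * 4.3904e-67 / (8 * 9.109e-31 * 5.9290e-17)
= 9.1454e-21 J
= 0.0571 eV

0.0571


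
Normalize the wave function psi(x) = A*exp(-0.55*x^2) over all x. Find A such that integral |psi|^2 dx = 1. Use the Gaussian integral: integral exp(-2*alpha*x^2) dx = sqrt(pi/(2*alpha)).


integral |psi|^2 dx = A^2 * sqrt(pi/(2*alpha)) = 1
A^2 = sqrt(2*alpha/pi)
= sqrt(2 * 0.55 / pi)
= 0.591727
A = sqrt(0.591727)
= 0.7692

0.7692


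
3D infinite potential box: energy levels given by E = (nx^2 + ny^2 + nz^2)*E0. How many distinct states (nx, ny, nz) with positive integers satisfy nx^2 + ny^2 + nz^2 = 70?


Enumerate all (nx, ny, nz) with nx^2 + ny^2 + nz^2 = 70:
(3,5,6)
(3,6,5)
(5,3,6)
(5,6,3)
(6,3,5)
(6,5,3)
Total degeneracy = 6

6


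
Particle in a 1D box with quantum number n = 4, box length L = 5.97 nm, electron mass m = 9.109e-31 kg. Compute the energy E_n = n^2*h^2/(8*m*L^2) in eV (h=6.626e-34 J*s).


E = n^2 * h^2 / (8 * m * L^2)
= 4^2 * (6.626e-34)^2 / (8 * 9.109e-31 * (5.97e-9)^2)
= 16 * 4.3904e-67 / (8 * 9.109e-31 * 3.5641e-17)
= 2.7047e-20 J
= 0.1688 eV

0.1688


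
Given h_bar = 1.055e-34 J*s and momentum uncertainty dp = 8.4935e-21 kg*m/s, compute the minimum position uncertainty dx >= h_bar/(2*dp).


dx = h_bar / (2 * dp)
= 1.055e-34 / (2 * 8.4935e-21)
= 1.055e-34 / 1.6987e-20
= 6.2106e-15 m

6.2106e-15


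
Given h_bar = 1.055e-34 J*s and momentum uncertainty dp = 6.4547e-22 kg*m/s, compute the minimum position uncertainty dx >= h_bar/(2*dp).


dx = h_bar / (2 * dp)
= 1.055e-34 / (2 * 6.4547e-22)
= 1.055e-34 / 1.2909e-21
= 8.1723e-14 m

8.1723e-14


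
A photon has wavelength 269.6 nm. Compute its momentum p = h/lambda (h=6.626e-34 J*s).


p = h / lambda
= 6.626e-34 / (269.6e-9)
= 6.626e-34 / 2.6960e-07
= 2.4577e-27 kg*m/s

2.4577e-27


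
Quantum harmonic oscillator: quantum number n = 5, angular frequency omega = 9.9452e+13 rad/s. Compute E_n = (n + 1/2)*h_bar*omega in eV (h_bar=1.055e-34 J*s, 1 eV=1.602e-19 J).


E = (n + 1/2) * h_bar * omega
= (5 + 0.5) * 1.055e-34 * 9.9452e+13
= 5.5 * 1.0492e-20
= 5.7707e-20 J
= 0.3602 eV

0.3602


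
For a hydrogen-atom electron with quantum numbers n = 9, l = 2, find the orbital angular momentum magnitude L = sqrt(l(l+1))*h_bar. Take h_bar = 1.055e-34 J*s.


L = sqrt(l*(l+1)) * h_bar
= sqrt(2 * 3) * 1.055e-34
= sqrt(6) * 1.055e-34
= 2.4495 * 1.055e-34
= 2.5842e-34 J*s

2.5842e-34


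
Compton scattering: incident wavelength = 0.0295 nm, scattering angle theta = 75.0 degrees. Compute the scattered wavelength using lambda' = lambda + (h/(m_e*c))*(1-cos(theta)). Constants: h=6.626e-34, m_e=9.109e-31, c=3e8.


Compton wavelength: h/(m_e*c) = 2.4247e-12 m
d_lambda = 2.4247e-12 * (1 - cos(75.0 deg))
= 2.4247e-12 * 0.741181
= 1.7971e-12 m = 0.001797 nm
lambda' = 0.0295 + 0.001797
= 0.031297 nm

0.031297


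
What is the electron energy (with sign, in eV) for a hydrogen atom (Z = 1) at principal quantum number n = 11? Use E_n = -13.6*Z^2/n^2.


E_n = -13.6 * Z^2 / n^2
= -13.6 * 1^2 / 11^2
= -13.6 * 1 / 121
= -0.1124 eV

-0.1124


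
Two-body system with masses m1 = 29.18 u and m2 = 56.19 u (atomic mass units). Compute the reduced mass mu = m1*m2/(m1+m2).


mu = m1 * m2 / (m1 + m2)
= 29.18 * 56.19 / (29.18 + 56.19)
= 1639.6242 / 85.37
= 19.2061 u

19.2061


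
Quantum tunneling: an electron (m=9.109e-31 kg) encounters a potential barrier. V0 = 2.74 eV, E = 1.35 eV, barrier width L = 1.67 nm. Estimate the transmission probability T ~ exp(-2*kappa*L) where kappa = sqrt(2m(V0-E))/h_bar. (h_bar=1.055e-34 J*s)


V0 - E = 1.39 eV = 2.2268e-19 J
kappa = sqrt(2 * m * (V0-E)) / h_bar
= sqrt(2 * 9.109e-31 * 2.2268e-19) / 1.055e-34
= 6.0372e+09 /m
2*kappa*L = 2 * 6.0372e+09 * 1.67e-9
= 20.1643
T = exp(-20.1643) = 1.748874e-09

1.748874e-09


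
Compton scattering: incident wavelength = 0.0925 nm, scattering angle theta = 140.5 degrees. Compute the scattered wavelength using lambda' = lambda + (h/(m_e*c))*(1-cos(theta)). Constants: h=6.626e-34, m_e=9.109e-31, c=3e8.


Compton wavelength: h/(m_e*c) = 2.4247e-12 m
d_lambda = 2.4247e-12 * (1 - cos(140.5 deg))
= 2.4247e-12 * 1.771625
= 4.2957e-12 m = 0.004296 nm
lambda' = 0.0925 + 0.004296
= 0.096796 nm

0.096796


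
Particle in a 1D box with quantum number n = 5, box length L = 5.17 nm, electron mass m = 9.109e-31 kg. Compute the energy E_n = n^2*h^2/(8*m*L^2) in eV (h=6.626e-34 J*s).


E = n^2 * h^2 / (8 * m * L^2)
= 5^2 * (6.626e-34)^2 / (8 * 9.109e-31 * (5.17e-9)^2)
= 25 * 4.3904e-67 / (8 * 9.109e-31 * 2.6729e-17)
= 5.6351e-20 J
= 0.3518 eV

0.3518


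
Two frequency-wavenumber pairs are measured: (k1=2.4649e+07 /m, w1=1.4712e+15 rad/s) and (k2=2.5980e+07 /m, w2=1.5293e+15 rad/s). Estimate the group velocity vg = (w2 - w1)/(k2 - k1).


vg = (w2 - w1) / (k2 - k1)
= (1.5293e+15 - 1.4712e+15) / (2.5980e+07 - 2.4649e+07)
= 5.8100e+13 / 1.3310e+06
= 4.3651e+07 m/s

4.3651e+07


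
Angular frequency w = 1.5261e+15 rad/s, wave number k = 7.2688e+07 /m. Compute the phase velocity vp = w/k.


vp = w / k
= 1.5261e+15 / 7.2688e+07
= 2.0995e+07 m/s

2.0995e+07


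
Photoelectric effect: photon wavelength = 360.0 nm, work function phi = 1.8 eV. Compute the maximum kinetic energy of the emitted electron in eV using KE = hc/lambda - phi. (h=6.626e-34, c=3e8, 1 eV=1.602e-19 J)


E_photon = hc / lambda
= (6.626e-34)(3e8) / (360.0e-9)
= 5.5217e-19 J
= 3.4467 eV
KE = E_photon - phi
= 3.4467 - 1.8
= 1.6467 eV

1.6467


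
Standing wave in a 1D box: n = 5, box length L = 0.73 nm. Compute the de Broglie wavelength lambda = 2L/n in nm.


lambda = 2L / n
= 2 * 0.73 / 5
= 1.46 / 5
= 0.292 nm

0.292


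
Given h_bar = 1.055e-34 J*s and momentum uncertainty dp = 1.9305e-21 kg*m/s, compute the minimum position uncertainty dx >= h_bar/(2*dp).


dx = h_bar / (2 * dp)
= 1.055e-34 / (2 * 1.9305e-21)
= 1.055e-34 / 3.8610e-21
= 2.7325e-14 m

2.7325e-14


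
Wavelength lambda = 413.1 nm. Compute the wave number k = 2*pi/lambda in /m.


k = 2 * pi / lambda
= 6.2832 / (413.1e-9)
= 6.2832 / 4.1310e-07
= 1.5210e+07 /m

1.5210e+07


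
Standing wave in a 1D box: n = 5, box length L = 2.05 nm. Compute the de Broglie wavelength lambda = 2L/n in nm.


lambda = 2L / n
= 2 * 2.05 / 5
= 4.1 / 5
= 0.82 nm

0.82


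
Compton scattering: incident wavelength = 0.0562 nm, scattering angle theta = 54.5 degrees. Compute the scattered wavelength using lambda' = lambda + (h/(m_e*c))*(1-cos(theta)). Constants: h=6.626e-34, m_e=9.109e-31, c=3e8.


Compton wavelength: h/(m_e*c) = 2.4247e-12 m
d_lambda = 2.4247e-12 * (1 - cos(54.5 deg))
= 2.4247e-12 * 0.419297
= 1.0167e-12 m = 0.001017 nm
lambda' = 0.0562 + 0.001017
= 0.057217 nm

0.057217


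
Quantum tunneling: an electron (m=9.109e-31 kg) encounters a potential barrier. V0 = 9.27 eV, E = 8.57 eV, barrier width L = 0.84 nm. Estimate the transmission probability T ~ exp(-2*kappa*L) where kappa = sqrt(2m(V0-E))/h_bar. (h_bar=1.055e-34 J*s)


V0 - E = 0.7 eV = 1.1214e-19 J
kappa = sqrt(2 * m * (V0-E)) / h_bar
= sqrt(2 * 9.109e-31 * 1.1214e-19) / 1.055e-34
= 4.2843e+09 /m
2*kappa*L = 2 * 4.2843e+09 * 0.84e-9
= 7.1976
T = exp(-7.1976) = 7.483830e-04

7.483830e-04


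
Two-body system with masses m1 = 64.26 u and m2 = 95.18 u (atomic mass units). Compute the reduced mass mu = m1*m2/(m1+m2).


mu = m1 * m2 / (m1 + m2)
= 64.26 * 95.18 / (64.26 + 95.18)
= 6116.2668 / 159.44
= 38.3609 u

38.3609


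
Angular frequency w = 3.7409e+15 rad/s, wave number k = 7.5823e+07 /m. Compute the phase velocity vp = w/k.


vp = w / k
= 3.7409e+15 / 7.5823e+07
= 4.9337e+07 m/s

4.9337e+07


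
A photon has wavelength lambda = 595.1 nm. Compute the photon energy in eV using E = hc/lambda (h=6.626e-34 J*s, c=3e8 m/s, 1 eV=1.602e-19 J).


E = hc / lambda
= (6.626e-34)(3e8) / (595.1e-9)
= 1.9878e-25 / 5.9510e-07
= 3.3403e-19 J
Converting to eV: 3.3403e-19 / 1.602e-19
= 2.0851 eV

2.0851


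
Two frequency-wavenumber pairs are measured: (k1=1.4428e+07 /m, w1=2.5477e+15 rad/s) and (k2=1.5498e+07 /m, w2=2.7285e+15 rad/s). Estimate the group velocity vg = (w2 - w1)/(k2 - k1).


vg = (w2 - w1) / (k2 - k1)
= (2.7285e+15 - 2.5477e+15) / (1.5498e+07 - 1.4428e+07)
= 1.8080e+14 / 1.0700e+06
= 1.6897e+08 m/s

1.6897e+08


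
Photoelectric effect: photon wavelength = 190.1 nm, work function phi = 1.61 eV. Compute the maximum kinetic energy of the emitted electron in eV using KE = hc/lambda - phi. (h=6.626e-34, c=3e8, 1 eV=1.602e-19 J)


E_photon = hc / lambda
= (6.626e-34)(3e8) / (190.1e-9)
= 1.0457e-18 J
= 6.5272 eV
KE = E_photon - phi
= 6.5272 - 1.61
= 4.9172 eV

4.9172


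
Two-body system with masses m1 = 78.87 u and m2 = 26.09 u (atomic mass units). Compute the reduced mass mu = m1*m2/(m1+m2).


mu = m1 * m2 / (m1 + m2)
= 78.87 * 26.09 / (78.87 + 26.09)
= 2057.7183 / 104.96
= 19.6048 u

19.6048


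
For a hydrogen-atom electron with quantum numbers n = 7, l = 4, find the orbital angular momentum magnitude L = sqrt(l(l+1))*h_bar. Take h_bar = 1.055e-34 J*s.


L = sqrt(l*(l+1)) * h_bar
= sqrt(4 * 5) * 1.055e-34
= sqrt(20) * 1.055e-34
= 4.4721 * 1.055e-34
= 4.7181e-34 J*s

4.7181e-34


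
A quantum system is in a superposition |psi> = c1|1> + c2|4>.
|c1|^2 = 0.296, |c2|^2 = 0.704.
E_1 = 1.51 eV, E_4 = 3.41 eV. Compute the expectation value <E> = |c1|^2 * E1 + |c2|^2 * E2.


<E> = |c1|^2 * E1 + |c2|^2 * E2
= 0.296 * 1.51 + 0.704 * 3.41
= 0.447 + 2.4006
= 2.8476 eV

2.8476


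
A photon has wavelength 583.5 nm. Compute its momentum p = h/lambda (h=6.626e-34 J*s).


p = h / lambda
= 6.626e-34 / (583.5e-9)
= 6.626e-34 / 5.8350e-07
= 1.1356e-27 kg*m/s

1.1356e-27


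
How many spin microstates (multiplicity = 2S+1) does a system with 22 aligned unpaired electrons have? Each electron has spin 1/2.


Total spin S = N * (1/2) = 22 * 0.5 = 11.0
Spin multiplicity = 2S + 1
= 2 * 11.0 + 1
= 23

23


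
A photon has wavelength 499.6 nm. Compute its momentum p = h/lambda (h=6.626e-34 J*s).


p = h / lambda
= 6.626e-34 / (499.6e-9)
= 6.626e-34 / 4.9960e-07
= 1.3263e-27 kg*m/s

1.3263e-27


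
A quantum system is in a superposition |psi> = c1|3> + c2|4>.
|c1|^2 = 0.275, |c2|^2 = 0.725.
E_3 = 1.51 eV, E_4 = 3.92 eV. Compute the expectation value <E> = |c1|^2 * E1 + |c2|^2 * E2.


<E> = |c1|^2 * E1 + |c2|^2 * E2
= 0.275 * 1.51 + 0.725 * 3.92
= 0.4153 + 2.842
= 3.2572 eV

3.2572


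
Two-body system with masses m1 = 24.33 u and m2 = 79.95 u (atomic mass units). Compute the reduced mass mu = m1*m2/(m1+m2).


mu = m1 * m2 / (m1 + m2)
= 24.33 * 79.95 / (24.33 + 79.95)
= 1945.1835 / 104.28
= 18.6535 u

18.6535


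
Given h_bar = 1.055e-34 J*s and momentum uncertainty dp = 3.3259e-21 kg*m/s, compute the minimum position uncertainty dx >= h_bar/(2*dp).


dx = h_bar / (2 * dp)
= 1.055e-34 / (2 * 3.3259e-21)
= 1.055e-34 / 6.6518e-21
= 1.5860e-14 m

1.5860e-14


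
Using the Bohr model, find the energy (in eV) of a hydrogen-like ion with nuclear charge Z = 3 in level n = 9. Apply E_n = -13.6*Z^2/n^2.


E_n = -13.6 * Z^2 / n^2
= -13.6 * 3^2 / 9^2
= -13.6 * 9 / 81
= -1.5111 eV

-1.5111


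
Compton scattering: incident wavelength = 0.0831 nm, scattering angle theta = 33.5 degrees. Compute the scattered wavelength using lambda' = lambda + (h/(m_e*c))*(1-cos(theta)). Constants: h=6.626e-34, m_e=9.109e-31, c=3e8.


Compton wavelength: h/(m_e*c) = 2.4247e-12 m
d_lambda = 2.4247e-12 * (1 - cos(33.5 deg))
= 2.4247e-12 * 0.166114
= 4.0278e-13 m = 0.000403 nm
lambda' = 0.0831 + 0.000403
= 0.083503 nm

0.083503


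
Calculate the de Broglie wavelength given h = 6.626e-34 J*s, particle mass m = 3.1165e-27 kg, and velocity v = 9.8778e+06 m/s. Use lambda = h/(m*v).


lambda = h / (m * v)
= 6.626e-34 / (3.1165e-27 * 9.8778e+06)
= 6.626e-34 / 3.0784e-20
= 2.1524e-14 m

2.1524e-14


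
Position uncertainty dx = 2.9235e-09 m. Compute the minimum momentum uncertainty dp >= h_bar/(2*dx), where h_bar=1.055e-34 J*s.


dp = h_bar / (2 * dx)
= 1.055e-34 / (2 * 2.9235e-09)
= 1.055e-34 / 5.8470e-09
= 1.8043e-26 kg*m/s

1.8043e-26


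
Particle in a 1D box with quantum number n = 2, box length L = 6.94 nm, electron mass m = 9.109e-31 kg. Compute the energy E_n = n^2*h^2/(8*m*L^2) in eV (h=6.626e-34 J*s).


E = n^2 * h^2 / (8 * m * L^2)
= 2^2 * (6.626e-34)^2 / (8 * 9.109e-31 * (6.94e-9)^2)
= 4 * 4.3904e-67 / (8 * 9.109e-31 * 4.8164e-17)
= 5.0036e-21 J
= 0.0312 eV

0.0312


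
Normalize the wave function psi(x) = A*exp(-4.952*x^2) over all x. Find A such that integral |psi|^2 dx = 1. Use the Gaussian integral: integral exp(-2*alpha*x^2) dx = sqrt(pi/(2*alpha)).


integral |psi|^2 dx = A^2 * sqrt(pi/(2*alpha)) = 1
A^2 = sqrt(2*alpha/pi)
= sqrt(2 * 4.952 / pi)
= 1.77554
A = sqrt(1.77554)
= 1.3325

1.3325


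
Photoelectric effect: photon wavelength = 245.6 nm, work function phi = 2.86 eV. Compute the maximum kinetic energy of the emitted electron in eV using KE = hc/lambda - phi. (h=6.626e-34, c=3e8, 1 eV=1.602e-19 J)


E_photon = hc / lambda
= (6.626e-34)(3e8) / (245.6e-9)
= 8.0936e-19 J
= 5.0522 eV
KE = E_photon - phi
= 5.0522 - 2.86
= 2.1922 eV

2.1922


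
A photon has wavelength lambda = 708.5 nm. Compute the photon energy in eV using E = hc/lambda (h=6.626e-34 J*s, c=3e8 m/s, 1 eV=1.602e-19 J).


E = hc / lambda
= (6.626e-34)(3e8) / (708.5e-9)
= 1.9878e-25 / 7.0850e-07
= 2.8056e-19 J
Converting to eV: 2.8056e-19 / 1.602e-19
= 1.7513 eV

1.7513


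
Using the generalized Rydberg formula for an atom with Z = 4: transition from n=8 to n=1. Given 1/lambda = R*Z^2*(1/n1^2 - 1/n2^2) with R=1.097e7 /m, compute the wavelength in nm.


1/lambda = R * Z^2 * (1/n1^2 - 1/n2^2)
= 1.097e7 * 4^2 * (1/1^2 - 1/8^2)
= 1.097e7 * 16 * (1.0 - 0.015625)
= 1.7278e+08 /m
lambda = 1 / 1.7278e+08
= 5.7878 nm

5.7878
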